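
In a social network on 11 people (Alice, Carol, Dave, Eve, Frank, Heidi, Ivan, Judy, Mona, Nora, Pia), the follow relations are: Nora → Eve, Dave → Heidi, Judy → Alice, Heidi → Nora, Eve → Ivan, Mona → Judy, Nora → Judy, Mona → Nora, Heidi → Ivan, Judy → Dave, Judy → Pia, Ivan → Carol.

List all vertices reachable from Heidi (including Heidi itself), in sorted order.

Alice, Carol, Dave, Eve, Heidi, Ivan, Judy, Nora, Pia

Start at Heidi.
Its neighbours: Ivan, Nora.
Then their neighbours: Carol, Eve, Judy.
Then next layer: Alice, Dave, Pia.
Nothing further is reachable.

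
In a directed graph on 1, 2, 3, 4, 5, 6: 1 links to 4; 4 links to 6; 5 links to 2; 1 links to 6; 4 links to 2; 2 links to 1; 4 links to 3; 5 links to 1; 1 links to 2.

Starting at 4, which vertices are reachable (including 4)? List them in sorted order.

Start at 4.
Its neighbours: 2, 3, 6.
Then their neighbours: 1.
Nothing further is reachable.

1, 2, 3, 4, 6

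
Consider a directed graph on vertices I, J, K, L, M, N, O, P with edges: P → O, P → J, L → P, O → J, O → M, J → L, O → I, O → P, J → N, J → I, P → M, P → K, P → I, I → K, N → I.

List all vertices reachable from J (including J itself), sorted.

I, J, K, L, M, N, O, P

Start at J.
Its neighbours: I, L, N.
Then their neighbours: K, P.
Then next layer: M, O.
Every vertex is now reached.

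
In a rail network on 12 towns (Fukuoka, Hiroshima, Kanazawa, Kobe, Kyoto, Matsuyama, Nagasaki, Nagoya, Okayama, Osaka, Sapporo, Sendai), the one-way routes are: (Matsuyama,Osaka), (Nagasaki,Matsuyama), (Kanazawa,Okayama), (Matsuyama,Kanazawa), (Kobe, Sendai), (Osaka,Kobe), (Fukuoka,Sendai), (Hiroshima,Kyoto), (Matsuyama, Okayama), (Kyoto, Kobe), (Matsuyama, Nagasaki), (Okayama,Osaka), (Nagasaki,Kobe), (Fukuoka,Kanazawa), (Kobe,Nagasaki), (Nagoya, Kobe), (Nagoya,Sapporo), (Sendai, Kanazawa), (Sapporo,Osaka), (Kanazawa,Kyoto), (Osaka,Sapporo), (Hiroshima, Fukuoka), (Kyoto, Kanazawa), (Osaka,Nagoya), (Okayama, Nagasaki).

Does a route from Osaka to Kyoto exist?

Explore from Osaka.
Distance 1: reach Kobe, Nagoya, Sapporo.
Distance 2: reach Nagasaki, Sendai.
Distance 3: reach Kanazawa, Matsuyama.
Distance 4: reach Kyoto, Okayama.
Found Kyoto.

Yes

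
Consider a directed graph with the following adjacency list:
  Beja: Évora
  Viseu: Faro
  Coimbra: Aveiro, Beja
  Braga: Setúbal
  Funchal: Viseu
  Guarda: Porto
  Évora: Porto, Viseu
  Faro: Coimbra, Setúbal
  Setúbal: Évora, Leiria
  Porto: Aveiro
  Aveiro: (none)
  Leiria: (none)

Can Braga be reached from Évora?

Explore from Évora.
Distance 1: reach Porto, Viseu.
Distance 2: reach Aveiro, Faro.
Distance 3: reach Coimbra, Setúbal.
Distance 4: reach Beja, Leiria.
The search from Évora is exhausted; no directed path reaches Braga.

No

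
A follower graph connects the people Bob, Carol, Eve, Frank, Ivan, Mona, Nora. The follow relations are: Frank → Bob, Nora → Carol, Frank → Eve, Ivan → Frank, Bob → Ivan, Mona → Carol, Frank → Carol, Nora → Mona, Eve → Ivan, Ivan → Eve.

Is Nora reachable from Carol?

No

Carol has no outgoing edges, so nothing is reachable from it.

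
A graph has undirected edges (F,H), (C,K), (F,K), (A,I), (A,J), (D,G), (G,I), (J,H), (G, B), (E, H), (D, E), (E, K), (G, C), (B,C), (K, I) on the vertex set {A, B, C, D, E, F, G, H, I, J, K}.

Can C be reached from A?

Explore from A.
Distance 1: reach I, J.
Distance 2: reach G, H, K.
Distance 3: reach B, C, D, E, F.
Found C.

Yes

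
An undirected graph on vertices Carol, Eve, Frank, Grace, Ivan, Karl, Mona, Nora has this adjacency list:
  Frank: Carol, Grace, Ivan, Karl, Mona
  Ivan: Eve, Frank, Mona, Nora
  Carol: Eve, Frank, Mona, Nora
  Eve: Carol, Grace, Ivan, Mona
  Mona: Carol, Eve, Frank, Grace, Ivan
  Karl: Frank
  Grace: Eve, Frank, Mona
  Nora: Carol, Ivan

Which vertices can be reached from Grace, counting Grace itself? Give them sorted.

Start at Grace.
Its neighbours: Eve, Frank, Mona.
Then their neighbours: Carol, Ivan, Karl.
Then next layer: Nora.
Every vertex is now reached.

Carol, Eve, Frank, Grace, Ivan, Karl, Mona, Nora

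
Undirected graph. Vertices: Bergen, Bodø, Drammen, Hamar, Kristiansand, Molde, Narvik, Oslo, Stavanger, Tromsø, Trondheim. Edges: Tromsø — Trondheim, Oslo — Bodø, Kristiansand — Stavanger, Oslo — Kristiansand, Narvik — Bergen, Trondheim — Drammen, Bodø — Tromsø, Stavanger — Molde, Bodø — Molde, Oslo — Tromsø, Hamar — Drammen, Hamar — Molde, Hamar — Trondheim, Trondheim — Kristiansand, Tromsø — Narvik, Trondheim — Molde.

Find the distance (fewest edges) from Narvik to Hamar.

3

Distance 0: Narvik.
Distance 1: Bergen, Tromsø.
Distance 2: Bodø, Oslo, Trondheim.
Distance 3: Drammen, Hamar, Kristiansand, Molde — contains Hamar.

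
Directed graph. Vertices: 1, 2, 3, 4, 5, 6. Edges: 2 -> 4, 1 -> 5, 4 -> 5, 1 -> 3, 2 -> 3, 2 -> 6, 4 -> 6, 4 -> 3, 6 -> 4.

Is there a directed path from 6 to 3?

Explore from 6.
Distance 1: reach 4.
Distance 2: reach 3, 5.
Found 3.

Yes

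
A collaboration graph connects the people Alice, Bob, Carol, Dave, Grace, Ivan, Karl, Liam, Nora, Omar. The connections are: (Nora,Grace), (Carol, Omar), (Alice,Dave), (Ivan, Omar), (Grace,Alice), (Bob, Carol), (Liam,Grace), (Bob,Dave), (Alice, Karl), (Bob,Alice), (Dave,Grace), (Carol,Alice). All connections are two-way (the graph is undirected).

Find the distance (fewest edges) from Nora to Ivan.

Distance 0: Nora.
Distance 1: Grace.
Distance 2: Alice, Dave, Liam.
Distance 3: Bob, Carol, Karl.
Distance 4: Omar.
Distance 5: Ivan — contains Ivan.

5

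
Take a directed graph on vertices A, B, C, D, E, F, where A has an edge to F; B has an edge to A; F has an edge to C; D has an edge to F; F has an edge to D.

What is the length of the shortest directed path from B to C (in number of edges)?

3

Distance 0: B.
Distance 1: A.
Distance 2: F.
Distance 3: C, D — contains C.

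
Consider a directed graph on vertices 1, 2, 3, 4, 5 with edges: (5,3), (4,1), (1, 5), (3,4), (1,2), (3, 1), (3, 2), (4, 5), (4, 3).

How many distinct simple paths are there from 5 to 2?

5→3→1→2
5→3→2
5→3→4→1→2

3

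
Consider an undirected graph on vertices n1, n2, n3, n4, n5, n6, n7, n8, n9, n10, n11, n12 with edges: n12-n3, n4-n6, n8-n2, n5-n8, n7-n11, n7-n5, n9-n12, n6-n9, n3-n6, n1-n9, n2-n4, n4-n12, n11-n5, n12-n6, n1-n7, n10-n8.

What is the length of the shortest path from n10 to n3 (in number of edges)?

Distance 0: n10.
Distance 1: n8.
Distance 2: n2, n5.
Distance 3: n4, n7, n11.
Distance 4: n1, n6, n12.
Distance 5: n3, n9 — contains n3.

5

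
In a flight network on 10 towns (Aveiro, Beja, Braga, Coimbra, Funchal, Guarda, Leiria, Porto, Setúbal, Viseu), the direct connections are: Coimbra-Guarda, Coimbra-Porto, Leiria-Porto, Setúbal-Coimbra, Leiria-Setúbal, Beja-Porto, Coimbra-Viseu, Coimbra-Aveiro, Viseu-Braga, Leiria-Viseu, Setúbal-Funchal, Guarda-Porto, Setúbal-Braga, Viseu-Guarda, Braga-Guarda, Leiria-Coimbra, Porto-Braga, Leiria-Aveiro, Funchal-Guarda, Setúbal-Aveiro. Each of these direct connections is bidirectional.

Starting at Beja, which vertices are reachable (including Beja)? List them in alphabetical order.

Aveiro, Beja, Braga, Coimbra, Funchal, Guarda, Leiria, Porto, Setúbal, Viseu

Start at Beja.
Its neighbours: Porto.
Then their neighbours: Braga, Coimbra, Guarda, Leiria.
Then next layer: Aveiro, Funchal, Setúbal, Viseu.
Every vertex is now reached.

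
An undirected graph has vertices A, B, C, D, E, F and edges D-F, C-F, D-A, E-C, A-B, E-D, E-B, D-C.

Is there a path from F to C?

Explore from F.
Distance 1: reach C, D.
Found C.

Yes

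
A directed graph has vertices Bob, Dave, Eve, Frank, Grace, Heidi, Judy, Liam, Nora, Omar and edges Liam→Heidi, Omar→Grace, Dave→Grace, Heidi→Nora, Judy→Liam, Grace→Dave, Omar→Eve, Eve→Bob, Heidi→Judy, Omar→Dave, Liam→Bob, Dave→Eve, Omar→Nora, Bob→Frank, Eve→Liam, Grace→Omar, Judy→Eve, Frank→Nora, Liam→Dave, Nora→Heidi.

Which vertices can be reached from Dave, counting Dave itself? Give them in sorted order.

Start at Dave.
Its neighbours: Eve, Grace.
Then their neighbours: Bob, Liam, Omar.
Then next layer: Frank, Heidi, Nora.
Then next layer: Judy.
Every vertex is now reached.

Bob, Dave, Eve, Frank, Grace, Heidi, Judy, Liam, Nora, Omar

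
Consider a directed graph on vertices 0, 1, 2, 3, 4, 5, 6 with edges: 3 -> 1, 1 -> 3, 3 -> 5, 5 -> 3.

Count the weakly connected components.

5

From 0: component {0}.
From 1: component {1, 3, 5}.
From 2: component {2}.
From 4: component {4}.
From 6: component {6}.
That's 5 components.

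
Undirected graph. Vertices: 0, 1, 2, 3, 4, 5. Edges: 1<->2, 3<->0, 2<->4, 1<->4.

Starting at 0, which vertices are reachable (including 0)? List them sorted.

0, 3

Start at 0.
Its neighbours: 3.
Nothing further is reachable.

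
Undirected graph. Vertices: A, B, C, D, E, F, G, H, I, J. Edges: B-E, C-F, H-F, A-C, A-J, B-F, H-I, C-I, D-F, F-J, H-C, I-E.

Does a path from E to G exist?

Explore from E.
Distance 1: reach B, I.
Distance 2: reach C, F, H.
Distance 3: reach A, D, J.
The search is exhausted without reaching G; it lies in a different component.

No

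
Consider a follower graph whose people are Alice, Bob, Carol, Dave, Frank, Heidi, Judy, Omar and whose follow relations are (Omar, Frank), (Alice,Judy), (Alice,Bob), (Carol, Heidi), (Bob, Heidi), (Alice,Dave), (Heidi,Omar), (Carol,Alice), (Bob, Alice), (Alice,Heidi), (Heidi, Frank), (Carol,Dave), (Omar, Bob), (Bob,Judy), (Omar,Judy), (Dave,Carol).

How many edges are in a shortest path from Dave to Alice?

Distance 0: Dave.
Distance 1: Carol.
Distance 2: Alice, Heidi — contains Alice.

2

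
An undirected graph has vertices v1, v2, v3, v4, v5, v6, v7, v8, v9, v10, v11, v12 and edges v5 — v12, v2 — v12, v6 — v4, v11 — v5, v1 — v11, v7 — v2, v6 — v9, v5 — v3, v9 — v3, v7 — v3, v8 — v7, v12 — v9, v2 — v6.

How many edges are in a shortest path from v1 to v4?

Distance 0: v1.
Distance 1: v11.
Distance 2: v5.
Distance 3: v3, v12.
Distance 4: v2, v7, v9.
Distance 5: v6, v8.
Distance 6: v4 — contains v4.

6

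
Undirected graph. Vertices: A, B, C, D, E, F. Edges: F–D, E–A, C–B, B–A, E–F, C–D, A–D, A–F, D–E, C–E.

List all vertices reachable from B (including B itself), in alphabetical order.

A, B, C, D, E, F

Start at B.
Its neighbours: A, C.
Then their neighbours: D, E, F.
Every vertex is now reached.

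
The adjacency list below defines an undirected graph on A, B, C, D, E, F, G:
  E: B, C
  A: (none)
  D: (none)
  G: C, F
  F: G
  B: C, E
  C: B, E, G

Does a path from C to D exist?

Explore from C.
Distance 1: reach B, E, G.
Distance 2: reach F.
The search is exhausted without reaching D; it lies in a different component.

No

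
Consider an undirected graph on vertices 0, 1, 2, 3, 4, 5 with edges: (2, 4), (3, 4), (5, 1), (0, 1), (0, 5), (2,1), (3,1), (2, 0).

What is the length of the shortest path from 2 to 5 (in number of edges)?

Distance 0: 2.
Distance 1: 0, 1, 4.
Distance 2: 3, 5 — contains 5.

2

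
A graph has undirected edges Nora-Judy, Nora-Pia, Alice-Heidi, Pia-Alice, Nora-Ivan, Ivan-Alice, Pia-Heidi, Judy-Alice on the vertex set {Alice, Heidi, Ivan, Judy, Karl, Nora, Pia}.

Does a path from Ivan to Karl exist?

Explore from Ivan.
Distance 1: reach Alice, Nora.
Distance 2: reach Heidi, Judy, Pia.
The search is exhausted without reaching Karl; it lies in a different component.

No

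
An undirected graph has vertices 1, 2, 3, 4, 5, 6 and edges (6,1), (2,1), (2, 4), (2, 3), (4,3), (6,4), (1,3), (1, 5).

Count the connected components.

1

From 1: component {1, 2, 3, 4, 5, 6}.
That's 1 component.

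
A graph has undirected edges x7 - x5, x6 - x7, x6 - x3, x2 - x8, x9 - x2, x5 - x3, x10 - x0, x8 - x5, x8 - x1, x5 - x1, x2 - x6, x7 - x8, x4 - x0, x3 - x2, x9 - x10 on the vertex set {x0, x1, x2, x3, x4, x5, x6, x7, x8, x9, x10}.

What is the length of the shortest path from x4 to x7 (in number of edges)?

Distance 0: x4.
Distance 1: x0.
Distance 2: x10.
Distance 3: x9.
Distance 4: x2.
Distance 5: x3, x6, x8.
Distance 6: x1, x5, x7 — contains x7.

6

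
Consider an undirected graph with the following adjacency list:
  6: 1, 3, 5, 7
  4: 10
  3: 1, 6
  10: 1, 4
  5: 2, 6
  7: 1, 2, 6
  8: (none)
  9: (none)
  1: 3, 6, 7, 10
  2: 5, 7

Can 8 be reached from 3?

Explore from 3.
Distance 1: reach 1, 6.
Distance 2: reach 5, 7, 10.
Distance 3: reach 2, 4.
The search is exhausted without reaching 8; it lies in a different component.

No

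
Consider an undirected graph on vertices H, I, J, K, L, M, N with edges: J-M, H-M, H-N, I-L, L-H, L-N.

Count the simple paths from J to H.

J–M–H

1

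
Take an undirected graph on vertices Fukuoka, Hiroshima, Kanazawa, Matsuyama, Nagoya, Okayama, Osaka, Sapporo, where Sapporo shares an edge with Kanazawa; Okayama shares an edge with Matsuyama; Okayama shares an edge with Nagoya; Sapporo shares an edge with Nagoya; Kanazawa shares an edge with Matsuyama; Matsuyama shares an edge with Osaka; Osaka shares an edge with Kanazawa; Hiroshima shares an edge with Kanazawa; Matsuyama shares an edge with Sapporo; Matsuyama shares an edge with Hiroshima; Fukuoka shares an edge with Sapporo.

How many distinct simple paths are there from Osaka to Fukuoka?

9

Osaka–Kanazawa–Hiroshima–Matsuyama–Okayama–Nagoya–Sapporo–Fukuoka
Osaka–Kanazawa–Hiroshima–Matsuyama–Sapporo–Fukuoka
Osaka–Kanazawa–Matsuyama–Okayama–Nagoya–Sapporo–Fukuoka
Osaka–Kanazawa–Matsuyama–Sapporo–Fukuoka
Osaka–Kanazawa–Sapporo–Fukuoka
Osaka–Matsuyama–Hiroshima–Kanazawa–Sapporo–Fukuoka
Osaka–Matsuyama–Kanazawa–Sapporo–Fukuoka
Osaka–Matsuyama–Okayama–Nagoya–Sapporo–Fukuoka
Osaka–Matsuyama–Sapporo–Fukuoka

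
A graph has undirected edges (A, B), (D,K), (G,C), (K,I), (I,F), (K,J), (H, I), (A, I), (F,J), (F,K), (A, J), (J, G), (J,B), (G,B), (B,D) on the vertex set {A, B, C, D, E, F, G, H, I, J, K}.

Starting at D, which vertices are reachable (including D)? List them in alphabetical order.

A, B, C, D, F, G, H, I, J, K

Start at D.
Its neighbours: B, K.
Then their neighbours: A, F, G, I, J.
Then next layer: C, H.
Nothing further is reachable.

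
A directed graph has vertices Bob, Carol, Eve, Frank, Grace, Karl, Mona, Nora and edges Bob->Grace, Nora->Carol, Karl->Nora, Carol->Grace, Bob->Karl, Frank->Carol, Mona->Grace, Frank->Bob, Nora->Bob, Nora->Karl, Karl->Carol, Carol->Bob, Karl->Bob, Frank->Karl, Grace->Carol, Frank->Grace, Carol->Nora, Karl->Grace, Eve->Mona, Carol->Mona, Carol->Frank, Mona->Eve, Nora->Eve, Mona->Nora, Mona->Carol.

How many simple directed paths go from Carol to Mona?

5

Carol→Bob→Karl→Nora→Eve→Mona
Carol→Frank→Bob→Karl→Nora→Eve→Mona
Carol→Frank→Karl→Nora→Eve→Mona
Carol→Mona
Carol→Nora→Eve→Mona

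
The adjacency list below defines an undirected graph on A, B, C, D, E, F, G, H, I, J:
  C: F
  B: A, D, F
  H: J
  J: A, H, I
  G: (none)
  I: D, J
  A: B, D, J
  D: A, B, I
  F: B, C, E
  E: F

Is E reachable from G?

G has no edges, so nothing is reachable from it.

No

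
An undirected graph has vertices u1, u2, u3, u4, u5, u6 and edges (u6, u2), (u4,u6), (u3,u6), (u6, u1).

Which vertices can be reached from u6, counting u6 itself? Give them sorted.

u1, u2, u3, u4, u6

Start at u6.
Its neighbours: u1, u2, u3, u4.
Nothing further is reachable.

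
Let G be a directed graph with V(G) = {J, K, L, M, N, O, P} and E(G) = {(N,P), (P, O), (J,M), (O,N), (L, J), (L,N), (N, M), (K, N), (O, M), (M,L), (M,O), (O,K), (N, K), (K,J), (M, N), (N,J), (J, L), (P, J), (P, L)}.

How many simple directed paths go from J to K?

9

J→L→N→K
J→L→N→M→O→K
J→L→N→P→O→K
J→M→L→N→K
J→M→L→N→P→O→K
J→M→N→K
J→M→N→P→O→K
J→M→O→K
J→M→O→N→K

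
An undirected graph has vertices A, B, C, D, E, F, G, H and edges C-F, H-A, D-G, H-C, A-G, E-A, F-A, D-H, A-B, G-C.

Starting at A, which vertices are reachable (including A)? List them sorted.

A, B, C, D, E, F, G, H

Start at A.
Its neighbours: B, E, F, G, H.
Then their neighbours: C, D.
Every vertex is now reached.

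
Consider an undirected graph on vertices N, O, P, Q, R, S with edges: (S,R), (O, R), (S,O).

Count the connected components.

4

From N: component {N}.
From O: component {O, R, S}.
From P: component {P}.
From Q: component {Q}.
That's 4 components.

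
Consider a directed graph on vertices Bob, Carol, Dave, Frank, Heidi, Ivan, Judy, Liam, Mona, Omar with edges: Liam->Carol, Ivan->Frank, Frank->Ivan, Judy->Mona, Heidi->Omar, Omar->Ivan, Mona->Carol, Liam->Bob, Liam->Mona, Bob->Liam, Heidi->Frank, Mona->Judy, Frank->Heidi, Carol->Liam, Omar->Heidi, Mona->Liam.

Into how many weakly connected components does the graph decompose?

From Bob: component {Bob, Carol, Judy, Liam, Mona}.
From Dave: component {Dave}.
From Frank: component {Frank, Heidi, Ivan, Omar}.
That's 3 components.

3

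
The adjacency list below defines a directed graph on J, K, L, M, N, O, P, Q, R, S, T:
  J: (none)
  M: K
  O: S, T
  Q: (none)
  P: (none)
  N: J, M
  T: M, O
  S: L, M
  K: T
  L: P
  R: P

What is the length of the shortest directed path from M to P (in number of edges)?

Distance 0: M.
Distance 1: K.
Distance 2: T.
Distance 3: O.
Distance 4: S.
Distance 5: L.
Distance 6: P — contains P.

6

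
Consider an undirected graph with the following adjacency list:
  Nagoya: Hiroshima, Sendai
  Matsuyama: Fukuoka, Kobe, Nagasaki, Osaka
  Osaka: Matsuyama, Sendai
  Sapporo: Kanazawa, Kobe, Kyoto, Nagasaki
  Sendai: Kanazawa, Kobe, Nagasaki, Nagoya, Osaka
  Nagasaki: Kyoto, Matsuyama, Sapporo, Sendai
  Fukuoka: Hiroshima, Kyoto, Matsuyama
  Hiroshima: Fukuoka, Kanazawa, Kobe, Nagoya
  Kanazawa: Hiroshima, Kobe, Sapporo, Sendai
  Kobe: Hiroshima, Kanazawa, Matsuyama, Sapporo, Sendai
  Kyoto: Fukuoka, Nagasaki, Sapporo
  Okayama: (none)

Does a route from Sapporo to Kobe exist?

Explore from Sapporo.
Distance 1: reach Kanazawa, Kobe, Kyoto, Nagasaki.
Found Kobe.

Yes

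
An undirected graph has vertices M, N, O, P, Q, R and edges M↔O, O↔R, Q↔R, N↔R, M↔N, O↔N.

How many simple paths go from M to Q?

4

M–N–O–R–Q
M–N–R–Q
M–O–N–R–Q
M–O–R–Q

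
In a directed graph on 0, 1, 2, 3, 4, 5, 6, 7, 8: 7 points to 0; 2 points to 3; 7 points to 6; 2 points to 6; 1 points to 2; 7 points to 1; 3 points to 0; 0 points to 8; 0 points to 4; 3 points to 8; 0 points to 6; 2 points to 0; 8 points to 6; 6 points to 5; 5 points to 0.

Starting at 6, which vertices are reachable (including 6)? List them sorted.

Start at 6.
Its neighbours: 5.
Then their neighbours: 0.
Then next layer: 4, 8.
Nothing further is reachable.

0, 4, 5, 6, 8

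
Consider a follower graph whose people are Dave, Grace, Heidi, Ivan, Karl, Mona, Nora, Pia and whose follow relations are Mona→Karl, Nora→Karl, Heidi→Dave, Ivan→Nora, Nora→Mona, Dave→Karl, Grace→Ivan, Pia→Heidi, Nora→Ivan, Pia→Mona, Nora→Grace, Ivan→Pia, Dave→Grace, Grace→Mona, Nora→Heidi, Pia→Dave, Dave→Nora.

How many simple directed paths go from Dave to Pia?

Dave→Grace→Ivan→Pia
Dave→Nora→Grace→Ivan→Pia
Dave→Nora→Ivan→Pia

3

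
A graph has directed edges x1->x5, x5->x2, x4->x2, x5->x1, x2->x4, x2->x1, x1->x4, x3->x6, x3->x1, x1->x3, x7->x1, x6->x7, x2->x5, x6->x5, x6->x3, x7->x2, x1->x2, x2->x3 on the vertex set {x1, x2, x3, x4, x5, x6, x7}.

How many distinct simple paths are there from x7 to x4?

x7→x1→x2→x4
x7→x1→x3→x6→x5→x2→x4
x7→x1→x4
x7→x1→x5→x2→x4
x7→x2→x1→x4
x7→x2→x3→x1→x4
x7→x2→x3→x6→x5→x1→x4
x7→x2→x4
x7→x2→x5→x1→x4

9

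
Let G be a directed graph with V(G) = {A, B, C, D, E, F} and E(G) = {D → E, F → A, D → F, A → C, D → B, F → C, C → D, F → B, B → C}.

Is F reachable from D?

Yes

Explore from D.
Distance 1: reach B, E, F.
Found F.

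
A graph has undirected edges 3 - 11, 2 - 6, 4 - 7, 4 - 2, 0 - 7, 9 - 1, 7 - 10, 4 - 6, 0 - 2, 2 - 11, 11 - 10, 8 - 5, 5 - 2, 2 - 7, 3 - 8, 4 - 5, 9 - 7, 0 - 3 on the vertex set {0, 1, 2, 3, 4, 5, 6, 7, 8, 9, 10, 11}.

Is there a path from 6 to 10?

Yes

Explore from 6.
Distance 1: reach 2, 4.
Distance 2: reach 0, 5, 7, 11.
Distance 3: reach 3, 8, 9, 10.
Found 10.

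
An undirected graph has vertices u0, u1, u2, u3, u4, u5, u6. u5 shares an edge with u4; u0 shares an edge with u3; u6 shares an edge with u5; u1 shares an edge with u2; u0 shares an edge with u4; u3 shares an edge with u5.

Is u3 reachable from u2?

Explore from u2.
Distance 1: reach u1.
The search is exhausted without reaching u3; it lies in a different component.

No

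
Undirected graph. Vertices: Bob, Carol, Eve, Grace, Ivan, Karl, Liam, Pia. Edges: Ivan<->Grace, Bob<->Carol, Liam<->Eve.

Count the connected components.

From Bob: component {Bob, Carol}.
From Eve: component {Eve, Liam}.
From Grace: component {Grace, Ivan}.
From Karl: component {Karl}.
From Pia: component {Pia}.
That's 5 components.

5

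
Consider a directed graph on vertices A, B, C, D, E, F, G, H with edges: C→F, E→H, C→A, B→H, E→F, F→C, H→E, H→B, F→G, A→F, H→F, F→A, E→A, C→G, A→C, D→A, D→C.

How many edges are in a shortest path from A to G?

Distance 0: A.
Distance 1: C, F.
Distance 2: G — contains G.

2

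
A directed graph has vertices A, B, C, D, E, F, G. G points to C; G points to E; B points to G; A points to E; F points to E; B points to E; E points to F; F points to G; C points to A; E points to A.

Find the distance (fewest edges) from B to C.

Distance 0: B.
Distance 1: E, G.
Distance 2: A, C, F — contains C.

2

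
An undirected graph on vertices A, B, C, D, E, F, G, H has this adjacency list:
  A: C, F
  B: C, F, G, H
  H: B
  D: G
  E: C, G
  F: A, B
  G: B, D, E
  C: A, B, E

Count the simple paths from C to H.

3

C–A–F–B–H
C–B–H
C–E–G–B–H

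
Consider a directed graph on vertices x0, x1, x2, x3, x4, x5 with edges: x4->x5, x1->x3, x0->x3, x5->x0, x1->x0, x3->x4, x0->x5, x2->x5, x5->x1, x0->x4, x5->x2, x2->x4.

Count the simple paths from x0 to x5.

x0→x3→x4→x5
x0→x4→x5
x0→x5

3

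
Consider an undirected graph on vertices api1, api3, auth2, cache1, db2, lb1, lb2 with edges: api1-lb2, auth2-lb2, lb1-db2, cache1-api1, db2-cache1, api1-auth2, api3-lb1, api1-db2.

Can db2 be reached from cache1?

Yes

Explore from cache1.
Distance 1: reach api1, db2.
Found db2.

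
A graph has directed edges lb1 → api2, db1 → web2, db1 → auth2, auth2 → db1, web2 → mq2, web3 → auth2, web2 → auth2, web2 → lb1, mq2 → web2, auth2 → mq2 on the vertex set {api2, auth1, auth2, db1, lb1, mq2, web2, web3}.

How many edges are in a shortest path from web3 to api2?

5

Distance 0: web3.
Distance 1: auth2.
Distance 2: db1, mq2.
Distance 3: web2.
Distance 4: lb1.
Distance 5: api2 — contains api2.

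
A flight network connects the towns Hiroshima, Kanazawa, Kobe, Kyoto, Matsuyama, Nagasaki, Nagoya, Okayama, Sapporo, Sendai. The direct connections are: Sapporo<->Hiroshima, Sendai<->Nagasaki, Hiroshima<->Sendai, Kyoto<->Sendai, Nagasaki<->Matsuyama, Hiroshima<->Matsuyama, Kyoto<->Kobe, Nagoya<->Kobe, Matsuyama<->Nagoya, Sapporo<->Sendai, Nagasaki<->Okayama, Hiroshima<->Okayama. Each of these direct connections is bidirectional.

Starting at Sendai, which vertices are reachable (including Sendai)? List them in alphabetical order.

Hiroshima, Kobe, Kyoto, Matsuyama, Nagasaki, Nagoya, Okayama, Sapporo, Sendai

Start at Sendai.
Its neighbours: Hiroshima, Kyoto, Nagasaki, Sapporo.
Then their neighbours: Kobe, Matsuyama, Okayama.
Then next layer: Nagoya.
Nothing further is reachable.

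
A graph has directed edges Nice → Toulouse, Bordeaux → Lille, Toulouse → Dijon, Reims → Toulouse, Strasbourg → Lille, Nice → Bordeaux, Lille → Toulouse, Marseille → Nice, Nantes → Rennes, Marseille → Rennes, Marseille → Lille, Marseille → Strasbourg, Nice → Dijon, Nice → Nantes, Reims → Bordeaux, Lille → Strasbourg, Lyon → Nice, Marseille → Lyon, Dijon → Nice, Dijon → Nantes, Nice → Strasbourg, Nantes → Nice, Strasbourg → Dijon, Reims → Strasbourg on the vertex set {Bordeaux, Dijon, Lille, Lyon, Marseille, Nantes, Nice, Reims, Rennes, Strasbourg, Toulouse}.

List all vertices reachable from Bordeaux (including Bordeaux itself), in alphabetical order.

Start at Bordeaux.
Its neighbours: Lille.
Then their neighbours: Strasbourg, Toulouse.
Then next layer: Dijon.
Then next layer: Nantes, Nice.
Then next layer: Rennes.
Nothing further is reachable.

Bordeaux, Dijon, Lille, Nantes, Nice, Rennes, Strasbourg, Toulouse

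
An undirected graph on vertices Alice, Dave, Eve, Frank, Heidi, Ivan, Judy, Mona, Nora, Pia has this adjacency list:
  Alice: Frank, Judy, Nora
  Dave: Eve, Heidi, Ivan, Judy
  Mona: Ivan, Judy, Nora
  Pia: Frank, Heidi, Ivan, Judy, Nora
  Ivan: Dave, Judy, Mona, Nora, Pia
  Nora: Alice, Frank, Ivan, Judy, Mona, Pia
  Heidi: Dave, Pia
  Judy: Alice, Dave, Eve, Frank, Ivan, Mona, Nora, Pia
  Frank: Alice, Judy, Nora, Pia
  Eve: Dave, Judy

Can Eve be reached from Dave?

Yes

Explore from Dave.
Distance 1: reach Eve, Heidi, Ivan, Judy.
Found Eve.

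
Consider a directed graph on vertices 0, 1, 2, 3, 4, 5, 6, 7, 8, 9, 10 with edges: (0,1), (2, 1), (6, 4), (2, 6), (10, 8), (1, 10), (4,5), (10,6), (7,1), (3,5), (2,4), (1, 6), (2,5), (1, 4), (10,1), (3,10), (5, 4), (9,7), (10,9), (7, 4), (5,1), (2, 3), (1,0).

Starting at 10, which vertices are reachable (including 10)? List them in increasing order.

0, 1, 4, 5, 6, 7, 8, 9, 10

Start at 10.
Its neighbours: 1, 6, 8, 9.
Then their neighbours: 0, 4, 7.
Then next layer: 5.
Nothing further is reachable.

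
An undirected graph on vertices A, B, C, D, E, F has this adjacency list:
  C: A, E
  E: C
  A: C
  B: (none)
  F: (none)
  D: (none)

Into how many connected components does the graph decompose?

From A: component {A, C, E}.
From B: component {B}.
From D: component {D}.
From F: component {F}.
That's 4 components.

4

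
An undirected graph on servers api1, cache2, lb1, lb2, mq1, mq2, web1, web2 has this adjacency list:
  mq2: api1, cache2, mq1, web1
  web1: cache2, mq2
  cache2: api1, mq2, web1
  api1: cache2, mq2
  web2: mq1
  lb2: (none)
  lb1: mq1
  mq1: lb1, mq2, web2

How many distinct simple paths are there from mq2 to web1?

3

mq2–api1–cache2–web1
mq2–cache2–web1
mq2–web1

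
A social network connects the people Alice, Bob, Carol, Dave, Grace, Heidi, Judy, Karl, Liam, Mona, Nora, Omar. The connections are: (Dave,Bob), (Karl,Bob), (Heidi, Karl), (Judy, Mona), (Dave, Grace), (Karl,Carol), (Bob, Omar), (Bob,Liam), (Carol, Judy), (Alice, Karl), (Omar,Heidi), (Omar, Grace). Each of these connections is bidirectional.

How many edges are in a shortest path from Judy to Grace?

Distance 0: Judy.
Distance 1: Carol, Mona.
Distance 2: Karl.
Distance 3: Alice, Bob, Heidi.
Distance 4: Dave, Liam, Omar.
Distance 5: Grace — contains Grace.

5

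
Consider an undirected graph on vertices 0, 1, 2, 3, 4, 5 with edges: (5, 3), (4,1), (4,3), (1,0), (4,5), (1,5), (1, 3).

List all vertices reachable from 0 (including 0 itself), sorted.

0, 1, 3, 4, 5

Start at 0.
Its neighbours: 1.
Then their neighbours: 3, 4, 5.
Nothing further is reachable.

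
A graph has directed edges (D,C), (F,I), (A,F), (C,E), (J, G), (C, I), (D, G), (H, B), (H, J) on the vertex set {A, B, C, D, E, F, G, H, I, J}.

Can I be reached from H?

No

Explore from H.
Distance 1: reach B, J.
Distance 2: reach G.
The search from H is exhausted; no directed path reaches I.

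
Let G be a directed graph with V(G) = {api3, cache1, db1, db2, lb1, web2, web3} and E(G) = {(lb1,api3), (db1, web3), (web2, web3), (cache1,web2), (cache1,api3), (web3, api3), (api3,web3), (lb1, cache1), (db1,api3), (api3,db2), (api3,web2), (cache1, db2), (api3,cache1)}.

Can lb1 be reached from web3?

No

Explore from web3.
Distance 1: reach api3.
Distance 2: reach cache1, db2, web2.
The search from web3 is exhausted; no directed path reaches lb1.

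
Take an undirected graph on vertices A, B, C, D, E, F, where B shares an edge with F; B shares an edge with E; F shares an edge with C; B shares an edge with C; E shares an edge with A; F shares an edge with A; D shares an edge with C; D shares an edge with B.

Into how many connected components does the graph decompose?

1

From A: component {A, B, C, D, E, F}.
That's 1 component.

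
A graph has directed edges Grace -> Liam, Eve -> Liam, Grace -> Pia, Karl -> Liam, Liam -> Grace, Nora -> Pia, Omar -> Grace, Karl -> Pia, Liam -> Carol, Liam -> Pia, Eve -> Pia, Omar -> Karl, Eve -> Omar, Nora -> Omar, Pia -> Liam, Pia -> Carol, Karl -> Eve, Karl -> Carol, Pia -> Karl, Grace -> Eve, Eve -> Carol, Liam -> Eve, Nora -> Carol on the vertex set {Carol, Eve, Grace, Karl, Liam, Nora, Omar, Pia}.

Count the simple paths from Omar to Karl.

Omar→Grace→Eve→Liam→Pia→Karl
Omar→Grace→Eve→Pia→Karl
Omar→Grace→Liam→Eve→Pia→Karl
Omar→Grace→Liam→Pia→Karl
Omar→Grace→Pia→Karl
Omar→Karl

6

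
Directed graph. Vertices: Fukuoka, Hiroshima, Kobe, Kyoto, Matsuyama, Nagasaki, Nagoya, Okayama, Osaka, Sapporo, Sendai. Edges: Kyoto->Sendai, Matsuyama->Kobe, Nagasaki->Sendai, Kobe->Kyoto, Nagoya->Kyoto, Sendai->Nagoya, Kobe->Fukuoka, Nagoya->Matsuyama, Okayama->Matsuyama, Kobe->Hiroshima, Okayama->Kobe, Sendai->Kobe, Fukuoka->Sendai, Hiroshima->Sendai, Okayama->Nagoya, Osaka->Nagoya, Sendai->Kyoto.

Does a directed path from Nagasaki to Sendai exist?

Explore from Nagasaki.
Distance 1: reach Sendai.
Found Sendai.

Yes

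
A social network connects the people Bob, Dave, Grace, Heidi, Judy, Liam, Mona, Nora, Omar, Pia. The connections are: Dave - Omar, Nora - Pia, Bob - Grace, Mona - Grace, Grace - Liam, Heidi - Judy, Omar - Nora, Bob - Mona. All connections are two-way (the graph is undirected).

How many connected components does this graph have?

From Bob: component {Bob, Grace, Liam, Mona}.
From Dave: component {Dave, Nora, Omar, Pia}.
From Heidi: component {Heidi, Judy}.
That's 3 components.

3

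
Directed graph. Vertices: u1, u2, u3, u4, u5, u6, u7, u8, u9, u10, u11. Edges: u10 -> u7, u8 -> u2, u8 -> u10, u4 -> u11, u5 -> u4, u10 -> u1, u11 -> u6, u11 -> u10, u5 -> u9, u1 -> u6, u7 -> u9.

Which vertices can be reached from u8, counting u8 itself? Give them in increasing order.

u1, u2, u6, u7, u8, u9, u10

Start at u8.
Its neighbours: u2, u10.
Then their neighbours: u1, u7.
Then next layer: u6, u9.
Nothing further is reachable.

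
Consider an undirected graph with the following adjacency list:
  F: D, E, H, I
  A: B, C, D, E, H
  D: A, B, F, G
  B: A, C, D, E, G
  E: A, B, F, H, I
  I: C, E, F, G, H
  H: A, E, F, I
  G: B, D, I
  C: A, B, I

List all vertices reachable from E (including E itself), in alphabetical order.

Start at E.
Its neighbours: A, B, F, H, I.
Then their neighbours: C, D, G.
Every vertex is now reached.

A, B, C, D, E, F, G, H, I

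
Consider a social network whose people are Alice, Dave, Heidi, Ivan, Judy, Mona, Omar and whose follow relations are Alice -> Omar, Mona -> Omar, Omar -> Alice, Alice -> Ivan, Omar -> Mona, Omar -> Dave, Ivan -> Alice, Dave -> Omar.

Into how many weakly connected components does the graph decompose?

From Alice: component {Alice, Dave, Ivan, Mona, Omar}.
From Heidi: component {Heidi}.
From Judy: component {Judy}.
That's 3 components.

3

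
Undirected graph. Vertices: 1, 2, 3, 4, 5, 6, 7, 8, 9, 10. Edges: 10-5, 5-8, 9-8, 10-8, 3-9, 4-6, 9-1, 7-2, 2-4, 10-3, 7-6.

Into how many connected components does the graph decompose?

From 1: component {1, 3, 5, 8, 9, 10}.
From 2: component {2, 4, 6, 7}.
That's 2 components.

2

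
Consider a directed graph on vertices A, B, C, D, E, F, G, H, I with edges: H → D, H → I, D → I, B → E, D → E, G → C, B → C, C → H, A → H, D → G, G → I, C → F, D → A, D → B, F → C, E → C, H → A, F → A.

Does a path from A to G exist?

Explore from A.
Distance 1: reach H.
Distance 2: reach D, I.
Distance 3: reach B, E, G.
Found G.

Yes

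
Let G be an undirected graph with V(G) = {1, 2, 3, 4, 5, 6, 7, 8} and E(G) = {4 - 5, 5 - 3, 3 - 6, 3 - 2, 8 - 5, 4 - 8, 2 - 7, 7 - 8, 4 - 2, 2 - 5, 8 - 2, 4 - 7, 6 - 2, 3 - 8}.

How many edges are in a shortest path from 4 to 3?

2

Distance 0: 4.
Distance 1: 2, 5, 7, 8.
Distance 2: 3, 6 — contains 3.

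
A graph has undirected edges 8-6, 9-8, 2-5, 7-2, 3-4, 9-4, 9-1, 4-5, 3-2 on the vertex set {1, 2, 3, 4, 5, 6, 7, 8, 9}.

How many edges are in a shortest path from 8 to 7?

Distance 0: 8.
Distance 1: 6, 9.
Distance 2: 1, 4.
Distance 3: 3, 5.
Distance 4: 2.
Distance 5: 7 — contains 7.

5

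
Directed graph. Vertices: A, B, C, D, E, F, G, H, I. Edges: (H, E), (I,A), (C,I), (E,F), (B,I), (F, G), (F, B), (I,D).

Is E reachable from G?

G has no outgoing edges, so nothing is reachable from it.

No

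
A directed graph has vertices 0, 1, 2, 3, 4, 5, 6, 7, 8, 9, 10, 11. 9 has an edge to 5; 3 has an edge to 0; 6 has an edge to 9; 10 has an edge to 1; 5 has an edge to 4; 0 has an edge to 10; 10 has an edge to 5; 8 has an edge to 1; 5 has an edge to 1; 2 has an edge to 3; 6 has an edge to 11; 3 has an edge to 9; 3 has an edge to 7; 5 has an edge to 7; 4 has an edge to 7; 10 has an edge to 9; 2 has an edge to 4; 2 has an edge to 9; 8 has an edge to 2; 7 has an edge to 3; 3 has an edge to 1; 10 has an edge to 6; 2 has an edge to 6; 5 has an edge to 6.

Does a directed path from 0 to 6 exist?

Yes

Explore from 0.
Distance 1: reach 10.
Distance 2: reach 1, 5, 6, 9.
Found 6.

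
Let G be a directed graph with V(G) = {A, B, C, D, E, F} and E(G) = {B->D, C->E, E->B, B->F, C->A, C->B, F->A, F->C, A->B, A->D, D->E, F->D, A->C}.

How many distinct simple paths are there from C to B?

C→A→B
C→A→D→E→B
C→B
C→E→B

4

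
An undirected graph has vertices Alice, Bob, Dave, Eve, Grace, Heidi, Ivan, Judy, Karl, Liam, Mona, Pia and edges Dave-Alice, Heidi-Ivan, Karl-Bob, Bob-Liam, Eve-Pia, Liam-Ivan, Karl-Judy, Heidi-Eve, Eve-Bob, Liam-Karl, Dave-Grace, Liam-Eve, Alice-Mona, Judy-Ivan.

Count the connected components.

From Alice: component {Alice, Dave, Grace, Mona}.
From Bob: component {Bob, Eve, Heidi, Ivan, Judy, Karl, Liam, Pia}.
That's 2 components.

2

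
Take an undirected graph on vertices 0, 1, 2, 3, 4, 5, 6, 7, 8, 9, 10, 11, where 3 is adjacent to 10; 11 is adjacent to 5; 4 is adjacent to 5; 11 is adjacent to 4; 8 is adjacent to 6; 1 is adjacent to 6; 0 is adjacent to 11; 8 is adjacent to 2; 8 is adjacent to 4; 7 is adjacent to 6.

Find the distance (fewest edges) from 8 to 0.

3

Distance 0: 8.
Distance 1: 2, 4, 6.
Distance 2: 1, 5, 7, 11.
Distance 3: 0 — contains 0.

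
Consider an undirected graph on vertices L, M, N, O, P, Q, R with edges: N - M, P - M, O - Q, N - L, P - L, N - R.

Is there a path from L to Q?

No

Explore from L.
Distance 1: reach N, P.
Distance 2: reach M, R.
The search is exhausted without reaching Q; it lies in a different component.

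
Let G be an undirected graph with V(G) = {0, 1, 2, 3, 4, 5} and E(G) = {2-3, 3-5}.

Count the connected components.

From 0: component {0}.
From 1: component {1}.
From 2: component {2, 3, 5}.
From 4: component {4}.
That's 4 components.

4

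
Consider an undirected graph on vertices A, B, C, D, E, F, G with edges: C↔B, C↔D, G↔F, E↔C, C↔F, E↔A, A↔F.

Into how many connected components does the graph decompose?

1

From A: component {A, B, C, D, E, F, G}.
That's 1 component.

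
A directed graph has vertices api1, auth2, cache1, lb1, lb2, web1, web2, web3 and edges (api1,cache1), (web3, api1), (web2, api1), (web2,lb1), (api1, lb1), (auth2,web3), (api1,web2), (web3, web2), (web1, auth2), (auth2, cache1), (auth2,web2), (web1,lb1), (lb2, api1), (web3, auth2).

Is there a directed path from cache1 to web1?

No

cache1 has no outgoing edges, so nothing is reachable from it.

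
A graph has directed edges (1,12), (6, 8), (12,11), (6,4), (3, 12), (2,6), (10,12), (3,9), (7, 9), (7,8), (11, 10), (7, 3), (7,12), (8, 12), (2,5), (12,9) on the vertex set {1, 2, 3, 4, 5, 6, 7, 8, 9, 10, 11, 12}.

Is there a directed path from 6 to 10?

Yes

Explore from 6.
Distance 1: reach 4, 8.
Distance 2: reach 12.
Distance 3: reach 9, 11.
Distance 4: reach 10.
Found 10.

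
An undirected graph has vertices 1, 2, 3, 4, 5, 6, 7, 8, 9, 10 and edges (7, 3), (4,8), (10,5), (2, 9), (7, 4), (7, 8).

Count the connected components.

5

From 1: component {1}.
From 2: component {2, 9}.
From 3: component {3, 4, 7, 8}.
From 5: component {5, 10}.
From 6: component {6}.
That's 5 components.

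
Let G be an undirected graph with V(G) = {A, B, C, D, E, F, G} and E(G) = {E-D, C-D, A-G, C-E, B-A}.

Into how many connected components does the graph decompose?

3

From A: component {A, B, G}.
From C: component {C, D, E}.
From F: component {F}.
That's 3 components.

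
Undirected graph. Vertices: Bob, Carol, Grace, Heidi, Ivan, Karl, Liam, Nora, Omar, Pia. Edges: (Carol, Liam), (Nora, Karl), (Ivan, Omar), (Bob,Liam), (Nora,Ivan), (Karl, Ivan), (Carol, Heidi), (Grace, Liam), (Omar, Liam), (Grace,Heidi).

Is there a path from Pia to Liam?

Pia has no edges, so nothing is reachable from it.

No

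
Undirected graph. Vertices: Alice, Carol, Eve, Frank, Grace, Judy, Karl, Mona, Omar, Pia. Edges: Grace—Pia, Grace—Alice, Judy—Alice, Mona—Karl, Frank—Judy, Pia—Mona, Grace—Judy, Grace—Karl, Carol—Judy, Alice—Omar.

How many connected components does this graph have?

From Alice: component {Alice, Carol, Frank, Grace, Judy, Karl, Mona, Omar, Pia}.
From Eve: component {Eve}.
That's 2 components.

2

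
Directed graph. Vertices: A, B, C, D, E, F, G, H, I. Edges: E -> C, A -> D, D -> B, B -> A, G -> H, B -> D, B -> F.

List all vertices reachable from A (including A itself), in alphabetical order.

A, B, D, F

Start at A.
Its neighbours: D.
Then their neighbours: B.
Then next layer: F.
Nothing further is reachable.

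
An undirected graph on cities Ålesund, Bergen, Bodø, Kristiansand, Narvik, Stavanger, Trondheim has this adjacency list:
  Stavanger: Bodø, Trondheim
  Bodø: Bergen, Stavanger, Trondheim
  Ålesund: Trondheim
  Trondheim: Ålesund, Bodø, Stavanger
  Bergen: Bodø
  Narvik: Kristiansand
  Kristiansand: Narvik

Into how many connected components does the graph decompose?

2

From Ålesund: component {Ålesund, Bergen, Bodø, Stavanger, Trondheim}.
From Kristiansand: component {Kristiansand, Narvik}.
That's 2 components.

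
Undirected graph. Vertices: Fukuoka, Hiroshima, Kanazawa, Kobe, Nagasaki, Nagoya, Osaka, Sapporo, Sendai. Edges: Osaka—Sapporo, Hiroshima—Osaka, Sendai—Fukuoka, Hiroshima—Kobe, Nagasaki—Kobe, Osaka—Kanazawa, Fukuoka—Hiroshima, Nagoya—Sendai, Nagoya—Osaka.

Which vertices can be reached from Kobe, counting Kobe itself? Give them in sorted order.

Start at Kobe.
Its neighbours: Hiroshima, Nagasaki.
Then their neighbours: Fukuoka, Osaka.
Then next layer: Kanazawa, Nagoya, Sapporo, Sendai.
Every vertex is now reached.

Fukuoka, Hiroshima, Kanazawa, Kobe, Nagasaki, Nagoya, Osaka, Sapporo, Sendai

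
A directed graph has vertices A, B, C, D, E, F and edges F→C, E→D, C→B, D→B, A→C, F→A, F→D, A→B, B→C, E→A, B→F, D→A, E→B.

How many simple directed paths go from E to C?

E→A→B→C
E→A→B→F→C
E→A→C
E→B→C
E→B→F→A→C
E→B→F→C
E→B→F→D→A→C
E→D→A→B→C
E→D→A→B→F→C
E→D→A→C
E→D→B→C
E→D→B→F→A→C
E→D→B→F→C

13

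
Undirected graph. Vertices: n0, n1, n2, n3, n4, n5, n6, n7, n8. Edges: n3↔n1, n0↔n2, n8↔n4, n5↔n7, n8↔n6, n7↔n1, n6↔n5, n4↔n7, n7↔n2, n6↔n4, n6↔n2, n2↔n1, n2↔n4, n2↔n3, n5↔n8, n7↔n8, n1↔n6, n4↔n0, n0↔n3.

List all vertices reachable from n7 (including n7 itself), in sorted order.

Start at n7.
Its neighbours: n1, n2, n4, n5, n8.
Then their neighbours: n0, n3, n6.
Every vertex is now reached.

n0, n1, n2, n3, n4, n5, n6, n7, n8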